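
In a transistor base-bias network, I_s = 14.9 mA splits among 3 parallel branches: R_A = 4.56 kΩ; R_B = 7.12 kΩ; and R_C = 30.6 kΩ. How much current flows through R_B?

ΣG = 1/4.56 + 1/7.12 + 1/30.6 = 0.3924.
Current divider: I(R_B) = I_s · G_k/ΣG = 14.9 × (0.1404/0.3924) = 14.9 × 0.3579 = 5.333 mA.

I ≈ 5.33 mA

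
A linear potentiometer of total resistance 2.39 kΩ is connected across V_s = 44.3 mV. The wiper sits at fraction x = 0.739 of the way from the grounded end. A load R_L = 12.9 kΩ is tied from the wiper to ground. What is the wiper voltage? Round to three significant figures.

V_out ≈ 31.6 mV

The pot divides into 0.6238 kΩ above the wiper and 1.766 kΩ below.
(x·R_p) ‖ R_L = 1.554 kΩ.
Then V_out = V_s · 1.554/(0.6238 + 1.554) = 31.61 mV.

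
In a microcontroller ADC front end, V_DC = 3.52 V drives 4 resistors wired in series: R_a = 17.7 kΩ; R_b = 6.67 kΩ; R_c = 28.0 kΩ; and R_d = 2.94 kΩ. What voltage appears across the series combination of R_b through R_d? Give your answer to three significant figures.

V ≈ 2.39 V

ΣR = 17.7 + 6.67 + 28.0 + 2.94 = 55.31 kΩ.
R_{R_b..R_d} = 6.67 + 28.0 + 2.94 = 37.61 kΩ.
By the voltage-divider rule, V = 3.52 × 37.61/55.31 = 2.394 V.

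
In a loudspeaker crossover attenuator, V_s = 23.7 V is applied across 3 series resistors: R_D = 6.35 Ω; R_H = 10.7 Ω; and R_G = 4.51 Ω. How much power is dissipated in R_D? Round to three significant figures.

P ≈ 7.67 W

The common current is I = 23.7/21.56 = 1.099 A.
V(R_D) = I·R = 6.980 V; P = V·I = 6.980 × 1.099 = 7.673 W.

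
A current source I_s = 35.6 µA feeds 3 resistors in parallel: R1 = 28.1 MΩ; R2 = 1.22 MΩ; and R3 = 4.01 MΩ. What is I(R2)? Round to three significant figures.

I ≈ 26.4 µA

ΣG = 1/28.1 + 1/1.22 + 1/4.01 = 1.105.
By the current-divider rule, I = I_s · G_k/ΣG = 35.6 × 0.7420 = 26.42 µA.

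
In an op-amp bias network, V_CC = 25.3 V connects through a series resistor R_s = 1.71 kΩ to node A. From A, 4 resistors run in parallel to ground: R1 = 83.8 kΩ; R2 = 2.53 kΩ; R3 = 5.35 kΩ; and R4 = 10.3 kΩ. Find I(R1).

I ≈ 0.138 mA

Equivalent of the parallel group: R_p = 1.447 kΩ.
V_A by voltage divider: V_A = 25.3 × 1.447/(1.71 + 1.447) = 11.60 V.
Branch current I = V_A/R1 = 11.60/83.8 = 0.1384 mA.
(Equivalently: I_total = 8.015 mA, then current-divider fraction G_k/ΣG = 0.01726.)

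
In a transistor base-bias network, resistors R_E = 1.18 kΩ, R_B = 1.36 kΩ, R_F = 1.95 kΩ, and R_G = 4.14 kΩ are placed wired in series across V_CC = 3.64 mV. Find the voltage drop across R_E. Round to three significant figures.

V ≈ 0.498 mV

Series total: ΣR = 1.18 + 1.36 + 1.95 + 4.14 = 8.630 kΩ.
By the voltage-divider rule, V = 3.64 × 1.180/8.630 = 0.4977 mV.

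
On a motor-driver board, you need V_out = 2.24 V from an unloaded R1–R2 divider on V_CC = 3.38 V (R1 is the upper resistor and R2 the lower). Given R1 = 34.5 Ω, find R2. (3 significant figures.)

R2 ≈ 67.8 Ω

The divider ratio is R2/(R1+R2) = 2.24/3.38 = 0.6627.
R2 = R1 · 0.6627/(1 − 0.6627) = 67.79 Ω.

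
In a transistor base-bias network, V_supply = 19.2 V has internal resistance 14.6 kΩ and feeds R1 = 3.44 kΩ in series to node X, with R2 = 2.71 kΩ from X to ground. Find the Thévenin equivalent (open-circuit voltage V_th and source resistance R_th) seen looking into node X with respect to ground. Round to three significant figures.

R1' = 14.6 + 3.44 = 18.04 kΩ (source resistance + R1).
V_th is the unloaded tap voltage: V_supply · R2/(R1'+R2) = 19.2 × 0.1306 = 2.508 V.
Looking into X with the source shorted: R_th = R1'·R2/(R1'+R2) = 18.04 × 2.71/20.75 = 2.356 kΩ.

V_th ≈ 2.51 V, R_th ≈ 2.36 kΩ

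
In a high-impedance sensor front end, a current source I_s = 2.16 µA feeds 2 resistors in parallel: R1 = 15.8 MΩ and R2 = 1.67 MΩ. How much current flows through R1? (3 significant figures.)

I ≈ 0.206 µA

For two parallel branches, I_k = I_s · (other R)/(sum of R).
I(R1) = 2.16 × 1.67/(15.8 + 1.67) = 2.16 × 0.09559 = 0.2065 µA.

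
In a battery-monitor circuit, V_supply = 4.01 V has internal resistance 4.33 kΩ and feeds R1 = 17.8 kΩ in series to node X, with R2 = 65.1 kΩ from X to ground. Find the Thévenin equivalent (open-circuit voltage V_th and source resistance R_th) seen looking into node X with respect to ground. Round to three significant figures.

R1' = 4.33 + 17.8 = 22.13 kΩ (source resistance + R1).
V_th is the unloaded tap voltage: V_supply · R2/(R1'+R2) = 4.01 × 0.7463 = 2.993 V.
With V_supply suppressed (replaced by a short), R_th = R1' ‖ R2 = (22.13 × 65.1)/(22.13 + 65.1) = 16.52 kΩ.

V_th ≈ 2.99 V, R_th ≈ 16.5 kΩ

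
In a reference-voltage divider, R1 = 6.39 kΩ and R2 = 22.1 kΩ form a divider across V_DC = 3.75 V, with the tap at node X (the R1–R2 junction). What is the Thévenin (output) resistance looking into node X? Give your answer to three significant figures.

With V_DC suppressed (replaced by a short), R_th = R1 ‖ R2 = (6.390 × 22.1)/(6.390 + 22.1) = 4.957 kΩ.

R_th ≈ 4.96 kΩ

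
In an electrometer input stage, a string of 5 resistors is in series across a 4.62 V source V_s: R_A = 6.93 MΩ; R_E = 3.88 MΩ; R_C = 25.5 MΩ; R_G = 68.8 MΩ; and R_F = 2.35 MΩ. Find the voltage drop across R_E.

V ≈ 0.167 V

Series total: ΣR = 6.93 + 3.88 + 25.5 + 68.8 + 2.35 = 107.5 MΩ.
By the voltage-divider rule, V = 4.62 × 3.880/107.5 = 0.1668 V.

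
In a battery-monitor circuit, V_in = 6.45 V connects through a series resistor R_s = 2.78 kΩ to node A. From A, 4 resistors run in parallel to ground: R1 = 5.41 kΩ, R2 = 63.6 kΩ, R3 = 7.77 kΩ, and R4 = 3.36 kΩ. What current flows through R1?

I ≈ 0.435 mA

Combine the parallel branches: R_p = (1/5.41 + 1/63.6 + 1/7.77 + 1/3.36)⁻¹ = 1.595 kΩ.
Node voltage V_A = V_in · R_p/(R_s + R_p) = 6.45 × 0.3646 = 2.352 V.
Branch current I = V_A/R1 = 2.352/5.41 = 0.4347 mA.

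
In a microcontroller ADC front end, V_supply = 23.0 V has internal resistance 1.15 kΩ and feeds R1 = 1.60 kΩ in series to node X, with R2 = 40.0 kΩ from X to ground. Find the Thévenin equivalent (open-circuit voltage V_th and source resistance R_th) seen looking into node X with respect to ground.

R1' = 1.15 + 1.60 = 2.750 kΩ (source resistance + R1).
Open-circuit (no load on X): V_th = V_supply · R2/(R1' + R2) = 23.0 × 40.0/(2.750 + 40.0) = 21.52 V.
Zeroing V_supply shorts the top of R1' to ground, so R_th = R1' ‖ R2 = 2.573 kΩ.

V_th ≈ 21.5 V, R_th ≈ 2.57 kΩ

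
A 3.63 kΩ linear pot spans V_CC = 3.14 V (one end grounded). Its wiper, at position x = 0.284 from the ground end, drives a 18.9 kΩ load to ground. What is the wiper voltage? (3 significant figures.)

Split the track: R_lower = x·R_p = 1.031 kΩ, R_upper = (1−x)·R_p = 2.599 kΩ.
R_L loads the lower segment: effective lower R = 0.9776 kΩ.
Then V_out = V_CC · 0.9776/(2.599 + 0.9776) = 0.8582 V.
(Unloaded: V_out = x·V_CC = 0.892 V.)

V_out ≈ 0.858 V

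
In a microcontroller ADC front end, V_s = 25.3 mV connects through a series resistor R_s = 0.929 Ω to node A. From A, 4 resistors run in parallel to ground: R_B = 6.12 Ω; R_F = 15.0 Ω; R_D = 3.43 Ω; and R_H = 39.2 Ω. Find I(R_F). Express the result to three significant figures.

I ≈ 1.12 mA

Equivalent of the parallel group: R_p = 1.828 Ω.
Node voltage V_A = V_s · R_p/(R_s + R_p) = 25.3 × 0.6630 = 16.77 mV.
I(R_F) = V_A / R_F = 16.77/15.0 = 1.118 mA.
(Check via current divider: I_total = 9.177 mA; share G_k/ΣG = 0.1219 → same result.)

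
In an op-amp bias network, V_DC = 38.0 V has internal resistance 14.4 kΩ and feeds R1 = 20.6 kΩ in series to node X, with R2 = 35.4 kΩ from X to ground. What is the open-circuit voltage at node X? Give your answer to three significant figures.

V_th ≈ 19.1 V

R1' = 14.4 + 20.6 = 35.00 kΩ (source resistance + R1).
V_th is the unloaded tap voltage: V_DC · R2/(R1'+R2) = 38.0 × 0.5028 = 19.11 V.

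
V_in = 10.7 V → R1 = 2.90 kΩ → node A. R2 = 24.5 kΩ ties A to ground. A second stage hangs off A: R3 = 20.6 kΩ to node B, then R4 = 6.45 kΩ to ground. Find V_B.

The second stage (R3 + R4 = 27.05 kΩ) loads node A in parallel with R2.
R2 ‖ (R3+R4) = 12.86 kΩ.
First divider: V_A = V_in · 12.86/(2.90 + 12.86) = 8.731 V.
Then the unloaded second divider: V_B = V_A × R4/(R3+R4) = 8.731 × 0.2384 = 2.082 V.

V_B ≈ 2.08 V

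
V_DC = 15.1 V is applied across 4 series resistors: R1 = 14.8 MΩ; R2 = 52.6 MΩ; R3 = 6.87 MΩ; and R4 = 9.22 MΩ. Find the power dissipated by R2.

Series current I = V_DC/ΣR = 15.1/83.49 = 0.1809 µA.
V(R2) = I·R = 9.513 V; P = V·I = 9.513 × 0.1809 = 1.721 µW.

P ≈ 1.72 µW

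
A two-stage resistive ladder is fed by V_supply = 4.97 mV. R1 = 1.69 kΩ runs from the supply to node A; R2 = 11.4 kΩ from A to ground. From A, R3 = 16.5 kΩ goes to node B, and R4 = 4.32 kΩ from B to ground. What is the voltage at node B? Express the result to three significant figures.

Node A sees R2 in parallel with the series input of stage 2, R3 + R4 = 20.82 kΩ.
R2 ‖ (R3+R4) = 7.366 kΩ.
V_A = 4.97 × 7.366/(1.69 + 7.366) = 4.043 mV.
Stage 2 is unloaded, so V_B = V_A · R4/(R3+R4) = 4.043 × 4.32/20.82 = 0.8388 mV.

V_B ≈ 0.839 mV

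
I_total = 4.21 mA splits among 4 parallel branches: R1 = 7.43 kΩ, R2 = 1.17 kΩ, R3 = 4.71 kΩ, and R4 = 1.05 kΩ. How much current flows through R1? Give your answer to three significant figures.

Total conductance ΣG = 1/7.43 + 1/1.17 + 1/4.71 + 1/1.05 = 2.154 (units of 1/kΩ).
R1 takes the fraction G_k/ΣG = 0.1346/2.154 = 0.06248, so I = 4.21 × 0.06248 = 0.2631 mA.

I ≈ 0.263 mA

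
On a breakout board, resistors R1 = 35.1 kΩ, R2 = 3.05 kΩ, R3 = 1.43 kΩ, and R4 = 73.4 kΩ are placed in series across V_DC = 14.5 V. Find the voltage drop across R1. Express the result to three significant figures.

V ≈ 4.50 V

ΣR = 35.1 + 3.05 + 1.43 + 73.4 = 113.0 kΩ.
V = V_DC · R/ΣR = 14.5 × 0.3107 = 4.505 V.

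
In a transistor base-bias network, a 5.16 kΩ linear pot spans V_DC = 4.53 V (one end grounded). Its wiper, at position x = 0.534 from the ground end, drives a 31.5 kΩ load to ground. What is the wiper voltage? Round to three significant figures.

Split the track: R_lower = x·R_p = 2.755 kΩ, R_upper = (1−x)·R_p = 2.405 kΩ.
Lower segment in parallel with the load: 2.755 ‖ 31.5 = 2.534 kΩ.
Loaded-divider output: V_out = 4.53 × 0.5131 = 2.324 V.

V_out ≈ 2.32 V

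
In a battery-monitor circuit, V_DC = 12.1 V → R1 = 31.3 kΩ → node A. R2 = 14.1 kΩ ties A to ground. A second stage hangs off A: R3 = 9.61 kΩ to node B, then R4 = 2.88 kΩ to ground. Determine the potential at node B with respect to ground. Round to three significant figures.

V_B ≈ 0.487 V

Looking into the second stage from A: R3 + R4 = 12.49 kΩ appears in parallel with R2.
Effective lower resistance at A: R2 ‖ 12.49 = 6.623 kΩ.
V_A = 12.1 × 6.623/(31.3 + 6.623) = 2.113 V.
Then the unloaded second divider: V_B = V_A × R4/(R3+R4) = 2.113 × 0.2306 = 0.4873 V.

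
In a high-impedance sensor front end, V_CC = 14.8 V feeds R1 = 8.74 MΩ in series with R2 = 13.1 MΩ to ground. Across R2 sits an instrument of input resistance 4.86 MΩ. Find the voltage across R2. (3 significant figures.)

First combine the lower leg with the load: R2 ‖ R_L = 3.545 MΩ.
Now apply the divider: V_out = 14.8 × 0.2886 = 4.271 V.

V_out ≈ 4.27 V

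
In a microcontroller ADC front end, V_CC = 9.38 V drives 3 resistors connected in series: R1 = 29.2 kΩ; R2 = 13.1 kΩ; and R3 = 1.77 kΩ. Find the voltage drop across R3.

ΣR = 29.2 + 13.1 + 1.77 = 44.07 kΩ.
Voltage divider: V = V_CC · (1.770 / 44.07) = 9.38 × 0.04016 = 0.3767 V.

V ≈ 0.377 V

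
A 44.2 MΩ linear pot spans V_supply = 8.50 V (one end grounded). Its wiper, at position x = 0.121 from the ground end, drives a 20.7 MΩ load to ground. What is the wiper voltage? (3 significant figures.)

V_out ≈ 0.838 V

Split the track: R_lower = x·R_p = 5.348 MΩ, R_upper = (1−x)·R_p = 38.85 MΩ.
(x·R_p) ‖ R_L = 4.250 MΩ.
V_out = 8.50 × 4.250/(38.85 + 4.250) = 0.8382 V.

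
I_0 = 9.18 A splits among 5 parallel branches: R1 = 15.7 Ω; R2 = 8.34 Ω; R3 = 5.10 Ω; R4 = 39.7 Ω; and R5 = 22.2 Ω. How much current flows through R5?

I ≈ 0.919 A

ΣG = 1/15.7 + 1/8.34 + 1/5.10 + 1/39.7 + 1/22.2 = 0.4499.
R5 takes the fraction G_k/ΣG = 0.04505/0.4499 = 0.1001, so I = 9.18 × 0.1001 = 0.9191 A.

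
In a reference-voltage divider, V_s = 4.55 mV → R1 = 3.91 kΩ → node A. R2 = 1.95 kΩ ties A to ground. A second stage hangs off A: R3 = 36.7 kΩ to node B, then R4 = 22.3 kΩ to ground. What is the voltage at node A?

The second stage (R3 + R4 = 59.00 kΩ) loads node A in parallel with R2.
Effective lower resistance at A: R2 ‖ 59.00 = 1.888 kΩ.
First divider: V_A = V_s · 1.888/(3.91 + 1.888) = 1.481 mV.

V_A ≈ 1.48 mV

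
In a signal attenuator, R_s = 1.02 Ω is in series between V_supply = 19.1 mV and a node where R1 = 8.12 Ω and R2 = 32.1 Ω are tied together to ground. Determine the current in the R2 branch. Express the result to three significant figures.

I ≈ 0.514 mA

Parallel bank: R_p = 1/(1/8.12 + 1/32.1) = 6.481 Ω.
Node voltage V_A = V_supply · R_p/(R_s + R_p) = 19.1 × 0.8640 = 16.50 mV.
I(R2) = V_A / R2 = 16.50/32.1 = 0.5141 mA.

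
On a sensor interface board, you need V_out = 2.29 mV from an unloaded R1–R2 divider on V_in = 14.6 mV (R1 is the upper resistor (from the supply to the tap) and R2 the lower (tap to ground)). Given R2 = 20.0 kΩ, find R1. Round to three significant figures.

R1 ≈ 108 kΩ

V_out/V_in = R2/(R1+R2) = 0.1568.
So R1 = R2 · (V_in/V_out − 1) = 20.0 × (14.6/2.29 − 1) = 20.0 × 5.376 = 107.5 kΩ.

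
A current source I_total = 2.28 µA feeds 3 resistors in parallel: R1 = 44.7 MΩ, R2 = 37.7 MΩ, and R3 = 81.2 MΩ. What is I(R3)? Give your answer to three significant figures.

Total conductance ΣG = 1/44.7 + 1/37.7 + 1/81.2 = 0.06121 (units of 1/MΩ).
Current divider: I(R3) = I_total · G_k/ΣG = 2.28 × (0.01232/0.06121) = 2.28 × 0.2012 = 0.4587 µA.

I ≈ 0.459 µA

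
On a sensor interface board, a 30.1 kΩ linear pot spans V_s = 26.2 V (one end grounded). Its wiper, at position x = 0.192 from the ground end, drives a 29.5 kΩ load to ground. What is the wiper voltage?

The pot divides into 24.32 kΩ above the wiper and 5.779 kΩ below.
Lower segment in parallel with the load: 5.779 ‖ 29.5 = 4.832 kΩ.
V_out = 26.2 × 4.832/(24.32 + 4.832) = 4.343 V.

V_out ≈ 4.34 V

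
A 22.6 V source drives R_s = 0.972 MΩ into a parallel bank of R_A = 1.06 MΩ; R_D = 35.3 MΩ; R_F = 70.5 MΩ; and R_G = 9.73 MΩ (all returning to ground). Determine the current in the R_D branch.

I ≈ 0.311 µA

Combine the parallel branches: R_p = (1/1.06 + 1/35.3 + 1/70.5 + 1/9.73)⁻¹ = 0.9185 MΩ.
V_A by voltage divider: V_A = 22.6 × 0.9185/(0.972 + 0.9185) = 10.98 V.
I(R_D) = V_A / R_D = 10.98/35.3 = 0.3111 µA.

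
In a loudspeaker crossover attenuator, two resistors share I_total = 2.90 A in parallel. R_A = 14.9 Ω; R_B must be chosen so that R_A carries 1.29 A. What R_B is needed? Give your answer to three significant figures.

The fraction through R_A equals R_B/(R_A+R_B).
With f = 0.4448, R_B = R_A · f/(1−f) = 14.9 × 0.8012 = 11.94 Ω.

R_B ≈ 11.9 Ω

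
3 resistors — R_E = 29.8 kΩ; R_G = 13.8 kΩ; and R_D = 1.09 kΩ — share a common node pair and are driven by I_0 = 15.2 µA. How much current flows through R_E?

I ≈ 0.498 µA

ΣG = 1/29.8 + 1/13.8 + 1/1.09 = 1.023.
R_E takes the fraction G_k/ΣG = 0.03356/1.023 = 0.03279, so I = 15.2 × 0.03279 = 0.4984 µA.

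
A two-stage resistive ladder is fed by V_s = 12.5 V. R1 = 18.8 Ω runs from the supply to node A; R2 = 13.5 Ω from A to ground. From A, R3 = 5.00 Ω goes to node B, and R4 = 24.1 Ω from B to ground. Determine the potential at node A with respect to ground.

V_A ≈ 4.11 V

The second stage (R3 + R4 = 29.10 Ω) loads node A in parallel with R2.
R2 ‖ (R3+R4) = 9.222 Ω.
First divider: V_A = V_s · 9.222/(18.8 + 9.222) = 4.114 V.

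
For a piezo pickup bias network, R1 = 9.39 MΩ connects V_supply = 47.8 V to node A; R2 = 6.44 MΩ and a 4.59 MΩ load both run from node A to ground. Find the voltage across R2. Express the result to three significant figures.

V_out ≈ 10.6 V

The load sits in parallel with R2, giving an effective lower resistance R2' = R2·R_L/(R2+R_L) = 2.680 MΩ.
Voltage divider with the loaded lower leg: V_out = 47.8 × 2.680/(9.39 + 2.680) = 47.8 × 0.2220 = 10.61 V.
(Unloaded it would be 19.4 V; the load pulls it down.)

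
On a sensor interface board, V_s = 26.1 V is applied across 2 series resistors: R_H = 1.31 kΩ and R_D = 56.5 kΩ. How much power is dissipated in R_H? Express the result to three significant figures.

ΣR = 57.81 kΩ → I = 26.1/57.81 = 0.4515 mA.
P(R_H) = I²·R_H = (0.4515)² × 1.31 = 0.2670 mW.

P ≈ 0.267 mW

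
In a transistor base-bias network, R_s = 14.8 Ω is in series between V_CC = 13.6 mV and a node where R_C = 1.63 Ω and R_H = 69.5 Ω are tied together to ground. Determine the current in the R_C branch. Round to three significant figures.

I ≈ 0.811 mA

Parallel bank: R_p = 1/(1/1.63 + 1/69.5) = 1.593 Ω.
Node voltage V_A = V_CC · R_p/(R_s + R_p) = 13.6 × 0.09716 = 1.321 mV.
Branch current I = V_A/R_C = 1.321/1.63 = 0.8106 mA.
(Equivalently: I_total = 0.8296 mA, then current-divider fraction G_k/ΣG = 0.9771.)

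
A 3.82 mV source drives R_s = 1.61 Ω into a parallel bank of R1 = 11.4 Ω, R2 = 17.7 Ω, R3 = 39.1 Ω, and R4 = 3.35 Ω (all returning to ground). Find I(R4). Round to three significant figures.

Combine the parallel branches: R_p = (1/11.4 + 1/17.7 + 1/39.1 + 1/3.35)⁻¹ = 2.135 Ω.
Node voltage V_A = V_CC · R_p/(R_s + R_p) = 3.82 × 0.5701 = 2.178 mV.
Branch current I = V_A/R4 = 2.178/3.35 = 0.6501 mA.
(Check via current divider: I_total = 1.020 mA; share G_k/ΣG = 0.6374 → same result.)

I ≈ 0.650 mA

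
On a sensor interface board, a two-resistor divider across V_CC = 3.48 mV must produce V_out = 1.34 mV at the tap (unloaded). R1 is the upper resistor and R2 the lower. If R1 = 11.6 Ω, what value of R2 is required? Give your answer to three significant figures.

R2 ≈ 7.26 Ω

Required fraction k = V_out/V_CC = 0.3851.
So R2 = R1 · V_out/(V_CC − V_out) = 11.6 × 1.34/(3.48 − 1.34) = 11.6 × 0.6262 = 7.264 Ω.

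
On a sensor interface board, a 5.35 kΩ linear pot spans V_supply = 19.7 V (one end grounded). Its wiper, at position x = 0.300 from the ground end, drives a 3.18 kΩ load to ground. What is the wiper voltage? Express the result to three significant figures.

V_out ≈ 4.37 V

Split the track: R_lower = x·R_p = 1.605 kΩ, R_upper = (1−x)·R_p = 3.745 kΩ.
(x·R_p) ‖ R_L = 1.067 kΩ.
Loaded-divider output: V_out = 19.7 × 0.2217 = 4.367 V.
(Unloaded: V_out = x·V_supply = 5.91 V.)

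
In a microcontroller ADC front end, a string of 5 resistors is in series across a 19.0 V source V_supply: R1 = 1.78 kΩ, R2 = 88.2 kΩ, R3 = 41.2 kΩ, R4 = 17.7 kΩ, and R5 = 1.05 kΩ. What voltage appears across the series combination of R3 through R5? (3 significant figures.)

V ≈ 7.60 V

ΣR = 1.78 + 88.2 + 41.2 + 17.7 + 1.05 = 149.9 kΩ.
R_{R3..R5} = 41.2 + 17.7 + 1.05 = 59.95 kΩ.
V = V_supply · R/ΣR = 19.0 × 0.3999 = 7.597 V.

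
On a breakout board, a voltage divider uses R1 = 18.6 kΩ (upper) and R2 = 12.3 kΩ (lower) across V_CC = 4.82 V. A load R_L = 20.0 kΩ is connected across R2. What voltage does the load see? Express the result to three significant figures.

The load sits in parallel with R2, giving an effective lower resistance R2' = R2·R_L/(R2+R_L) = 7.616 kΩ.
Now apply the divider: V_out = 4.82 × 0.2905 = 1.400 V.
(Unloaded it would be 1.92 V; the load pulls it down.)

V_out ≈ 1.40 V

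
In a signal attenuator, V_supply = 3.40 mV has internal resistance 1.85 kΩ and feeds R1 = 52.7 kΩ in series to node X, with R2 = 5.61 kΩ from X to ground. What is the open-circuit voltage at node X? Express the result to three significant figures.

R1' = 1.85 + 52.7 = 54.55 kΩ (source resistance + R1).
With X open, the divider is unloaded: V_th = 3.40 × 5.61/60.16 = 0.3171 mV.

V_th ≈ 0.317 mV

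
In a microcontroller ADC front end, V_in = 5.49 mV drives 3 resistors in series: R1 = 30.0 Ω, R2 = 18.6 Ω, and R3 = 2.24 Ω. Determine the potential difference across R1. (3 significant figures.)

ΣR = 30.0 + 18.6 + 2.24 = 50.84 Ω.
Voltage divider: V = V_in · (30.00 / 50.84) = 5.49 × 0.5901 = 3.240 mV.

V ≈ 3.24 mV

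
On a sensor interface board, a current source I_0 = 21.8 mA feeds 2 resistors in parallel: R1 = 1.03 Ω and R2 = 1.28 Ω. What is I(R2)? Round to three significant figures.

With just two branches, the current splits inversely with resistance.
I(R2) = 21.8 × 1.03/(1.03 + 1.28) = 21.8 × 0.4459 = 9.720 mA.

I ≈ 9.72 mA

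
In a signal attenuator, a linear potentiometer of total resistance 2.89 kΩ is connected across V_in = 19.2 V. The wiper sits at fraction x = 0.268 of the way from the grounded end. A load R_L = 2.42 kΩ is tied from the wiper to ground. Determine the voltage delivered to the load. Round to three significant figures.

V_out ≈ 4.17 V

Lower segment x·R_p = 0.7745 kΩ; upper segment (1−x)·R_p = 2.115 kΩ.
R_L loads the lower segment: effective lower R = 0.5867 kΩ.
V_out = 19.2 × 0.5867/(2.115 + 0.5867) = 4.169 V.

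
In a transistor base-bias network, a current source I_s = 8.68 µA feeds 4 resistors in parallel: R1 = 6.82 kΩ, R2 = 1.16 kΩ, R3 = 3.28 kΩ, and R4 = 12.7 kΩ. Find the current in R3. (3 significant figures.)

I ≈ 1.90 µA

ΣG = 1/6.82 + 1/1.16 + 1/3.28 + 1/12.7 = 1.392.
By the current-divider rule, I = I_s · G_k/ΣG = 8.68 × 0.2190 = 1.901 µA.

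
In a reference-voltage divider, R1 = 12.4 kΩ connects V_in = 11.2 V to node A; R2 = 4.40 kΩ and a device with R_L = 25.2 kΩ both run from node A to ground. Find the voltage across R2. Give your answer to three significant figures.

First combine the lower leg with the load: R2 ‖ R_L = 3.746 kΩ.
Now apply the divider: V_out = 11.2 × 0.2320 = 2.598 V.

V_out ≈ 2.60 V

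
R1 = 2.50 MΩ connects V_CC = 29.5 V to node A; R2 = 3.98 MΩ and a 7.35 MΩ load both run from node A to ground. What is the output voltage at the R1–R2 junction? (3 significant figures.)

V_out ≈ 15.0 V

R2 ‖ R_L = (3.98 × 7.35)/(3.98 + 7.35) = 2.582 MΩ.
Voltage divider with the loaded lower leg: V_out = 29.5 × 2.582/(2.50 + 2.582) = 29.5 × 0.5081 = 14.99 V.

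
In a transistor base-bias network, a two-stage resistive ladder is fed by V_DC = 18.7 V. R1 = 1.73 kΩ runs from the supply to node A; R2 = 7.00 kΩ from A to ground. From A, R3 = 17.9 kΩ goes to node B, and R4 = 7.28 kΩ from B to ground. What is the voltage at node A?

Node A sees R2 in parallel with the series input of stage 2, R3 + R4 = 25.18 kΩ.
R2 ‖ (R3+R4) = 5.477 kΩ.
V_A = 18.7 × 5.477/(1.73 + 5.477) = 14.21 V.

V_A ≈ 14.2 V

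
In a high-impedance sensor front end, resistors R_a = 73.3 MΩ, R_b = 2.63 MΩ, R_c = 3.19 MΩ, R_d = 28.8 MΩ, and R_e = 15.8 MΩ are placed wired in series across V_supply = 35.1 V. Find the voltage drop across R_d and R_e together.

V ≈ 12.7 V

Series total: ΣR = 73.3 + 2.63 + 3.19 + 28.8 + 15.8 = 123.7 MΩ.
R_{R_d..R_e} = 28.8 + 15.8 = 44.60 MΩ.
Voltage divider: V = V_supply · (44.60 / 123.7) = 35.1 × 0.3605 = 12.65 V.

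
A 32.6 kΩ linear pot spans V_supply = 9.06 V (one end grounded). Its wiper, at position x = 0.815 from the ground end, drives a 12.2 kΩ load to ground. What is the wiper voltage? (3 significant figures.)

The pot divides into 6.031 kΩ above the wiper and 26.57 kΩ below.
Lower segment in parallel with the load: 26.57 ‖ 12.2 = 8.361 kΩ.
Loaded-divider output: V_out = 9.06 × 0.5809 = 5.263 V.

V_out ≈ 5.26 V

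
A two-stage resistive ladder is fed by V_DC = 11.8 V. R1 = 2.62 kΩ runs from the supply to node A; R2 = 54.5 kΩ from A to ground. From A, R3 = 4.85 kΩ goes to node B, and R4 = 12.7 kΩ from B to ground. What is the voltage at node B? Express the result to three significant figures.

The second stage (R3 + R4 = 17.55 kΩ) loads node A in parallel with R2.
Effective lower resistance at A: R2 ‖ 17.55 = 13.28 kΩ.
V_A = 11.8 × 13.28/(2.62 + 13.28) = 9.855 V.
Stage 2 is unloaded, so V_B = V_A · R4/(R3+R4) = 9.855 × 12.7/17.55 = 7.132 V.

V_B ≈ 7.13 V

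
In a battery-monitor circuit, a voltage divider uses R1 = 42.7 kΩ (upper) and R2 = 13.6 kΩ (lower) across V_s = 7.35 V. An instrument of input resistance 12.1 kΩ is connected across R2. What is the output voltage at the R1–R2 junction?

The load sits in parallel with R2, giving an effective lower resistance R2' = R2·R_L/(R2+R_L) = 6.403 kΩ.
Voltage divider with the loaded lower leg: V_out = 7.35 × 6.403/(42.7 + 6.403) = 7.35 × 0.1304 = 0.9585 V.
(Unloaded it would be 1.78 V; the load pulls it down.)

V_out ≈ 0.958 V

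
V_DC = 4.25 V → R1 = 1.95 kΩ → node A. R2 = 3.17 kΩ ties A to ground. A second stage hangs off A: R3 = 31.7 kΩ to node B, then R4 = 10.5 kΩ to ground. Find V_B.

The second stage (R3 + R4 = 42.20 kΩ) loads node A in parallel with R2.
R2 ‖ (R3+R4) = 2.949 kΩ.
First divider: V_A = V_DC · 2.949/(1.95 + 2.949) = 2.558 V.
V_B = V_A × 0.2488 = 0.6365 V.

V_B ≈ 0.637 V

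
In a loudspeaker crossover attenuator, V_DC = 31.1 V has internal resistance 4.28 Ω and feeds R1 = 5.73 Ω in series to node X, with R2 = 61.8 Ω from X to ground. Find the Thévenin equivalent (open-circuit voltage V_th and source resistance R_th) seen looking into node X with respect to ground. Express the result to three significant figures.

R1' = 4.28 + 5.73 = 10.01 Ω (source resistance + R1).
Open-circuit (no load on X): V_th = V_DC · R2/(R1' + R2) = 31.1 × 61.8/(10.01 + 61.8) = 26.76 V.
Zeroing V_DC shorts the top of R1' to ground, so R_th = R1' ‖ R2 = 8.615 Ω.

V_th ≈ 26.8 V, R_th ≈ 8.61 Ω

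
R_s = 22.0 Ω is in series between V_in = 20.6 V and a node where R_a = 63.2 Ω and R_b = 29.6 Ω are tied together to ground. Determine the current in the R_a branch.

Equivalent of the parallel group: R_p = 20.16 Ω.
Node voltage V_A = V_in · R_p/(R_s + R_p) = 20.6 × 0.4782 = 9.850 V.
Branch current I = V_A/R_a = 9.850/63.2 = 0.1559 A.

I ≈ 0.156 A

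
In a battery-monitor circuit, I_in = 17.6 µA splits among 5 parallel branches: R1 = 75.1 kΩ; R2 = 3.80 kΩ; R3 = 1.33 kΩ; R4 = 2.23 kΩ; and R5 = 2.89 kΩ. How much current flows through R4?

I ≈ 4.33 µA

Total conductance ΣG = 1/75.1 + 1/3.80 + 1/1.33 + 1/2.23 + 1/2.89 = 1.823 (units of 1/kΩ).
Current divider: I(R4) = I_in · G_k/ΣG = 17.6 × (0.4484/1.823) = 17.6 × 0.2460 = 4.330 µA.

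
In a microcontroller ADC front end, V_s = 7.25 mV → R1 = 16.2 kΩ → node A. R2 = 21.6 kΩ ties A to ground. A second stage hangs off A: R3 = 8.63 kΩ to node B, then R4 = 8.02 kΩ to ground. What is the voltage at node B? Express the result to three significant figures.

The second stage (R3 + R4 = 16.65 kΩ) loads node A in parallel with R2.
Effective lower resistance at A: R2 ‖ 16.65 = 9.402 kΩ.
So V_A = 7.25 × 0.3672 = 2.663 mV.
Stage 2 is unloaded, so V_B = V_A · R4/(R3+R4) = 2.663 × 8.02/16.65 = 1.282 mV.

V_B ≈ 1.28 mV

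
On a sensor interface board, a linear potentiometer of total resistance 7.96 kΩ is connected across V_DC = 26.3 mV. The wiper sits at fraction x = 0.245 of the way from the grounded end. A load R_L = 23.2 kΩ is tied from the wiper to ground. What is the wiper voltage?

V_out ≈ 6.06 mV

Split the track: R_lower = x·R_p = 1.950 kΩ, R_upper = (1−x)·R_p = 6.010 kΩ.
Lower segment in parallel with the load: 1.950 ‖ 23.2 = 1.799 kΩ.
Loaded-divider output: V_out = 26.3 × 0.2304 = 6.059 mV.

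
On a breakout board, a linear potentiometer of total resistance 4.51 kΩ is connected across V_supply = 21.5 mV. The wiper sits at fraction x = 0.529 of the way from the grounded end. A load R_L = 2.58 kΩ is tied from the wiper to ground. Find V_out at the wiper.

The pot divides into 2.124 kΩ above the wiper and 2.386 kΩ below.
(x·R_p) ‖ R_L = 1.240 kΩ.
Then V_out = V_supply · 1.240/(2.124 + 1.240) = 7.923 mV.

V_out ≈ 7.92 mV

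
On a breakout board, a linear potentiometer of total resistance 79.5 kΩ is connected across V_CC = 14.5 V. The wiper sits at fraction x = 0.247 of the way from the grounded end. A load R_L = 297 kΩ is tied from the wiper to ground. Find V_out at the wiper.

V_out ≈ 3.41 V

Split the track: R_lower = x·R_p = 19.64 kΩ, R_upper = (1−x)·R_p = 59.86 kΩ.
R_L loads the lower segment: effective lower R = 18.42 kΩ.
Loaded-divider output: V_out = 14.5 × 0.2353 = 3.412 V.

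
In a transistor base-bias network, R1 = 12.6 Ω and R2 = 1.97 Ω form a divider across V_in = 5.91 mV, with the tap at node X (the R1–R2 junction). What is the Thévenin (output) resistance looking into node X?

R_th ≈ 1.70 Ω

Looking into X with the source shorted: R_th = R1·R2/(R1+R2) = 12.60 × 1.97/14.57 = 1.704 Ω.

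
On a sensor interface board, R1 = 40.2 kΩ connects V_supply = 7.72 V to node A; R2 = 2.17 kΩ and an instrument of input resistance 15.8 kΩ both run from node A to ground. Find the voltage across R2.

V_out ≈ 0.350 V

First combine the lower leg with the load: R2 ‖ R_L = 1.908 kΩ.
Voltage divider with the loaded lower leg: V_out = 7.72 × 1.908/(40.2 + 1.908) = 7.72 × 0.04531 = 0.3498 V.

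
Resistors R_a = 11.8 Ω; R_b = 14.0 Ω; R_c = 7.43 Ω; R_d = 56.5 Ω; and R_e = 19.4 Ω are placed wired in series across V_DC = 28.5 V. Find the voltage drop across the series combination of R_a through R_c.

Total series resistance ΣR = 11.8 + 14.0 + 7.43 + 56.5 + 19.4 = 109.1 Ω.
R_{R_a..R_c} = 11.8 + 14.0 + 7.43 = 33.23 Ω.
Voltage divider: V = V_DC · (33.23 / 109.1) = 28.5 × 0.3045 = 8.678 V.

V ≈ 8.68 V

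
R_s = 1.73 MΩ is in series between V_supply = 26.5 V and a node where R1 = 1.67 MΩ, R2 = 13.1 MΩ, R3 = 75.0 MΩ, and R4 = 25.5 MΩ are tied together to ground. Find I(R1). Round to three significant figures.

Combine the parallel branches: R_p = (1/1.67 + 1/13.1 + 1/75.0 + 1/25.5)⁻¹ = 1.374 MΩ.
Node voltage V_A = V_supply · R_p/(R_s + R_p) = 26.5 × 0.4427 = 11.73 V.
Branch current I = V_A/R1 = 11.73/1.67 = 7.025 µA.

I ≈ 7.02 µA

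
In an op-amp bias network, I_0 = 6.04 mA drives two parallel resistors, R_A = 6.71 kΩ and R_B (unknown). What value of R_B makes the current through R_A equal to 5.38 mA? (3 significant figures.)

R_B ≈ 54.7 kΩ

Two-branch current divider: I_A = I_0 · R_B/(R_A + R_B).
With f = 0.8907, R_B = R_A · f/(1−f) = 6.71 × 8.152 = 54.70 kΩ.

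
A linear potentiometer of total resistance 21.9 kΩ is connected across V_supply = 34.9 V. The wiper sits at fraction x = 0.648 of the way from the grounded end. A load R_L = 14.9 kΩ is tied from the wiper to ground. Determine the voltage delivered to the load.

Split the track: R_lower = x·R_p = 14.19 kΩ, R_upper = (1−x)·R_p = 7.709 kΩ.
Lower segment in parallel with the load: 14.19 ‖ 14.9 = 7.268 kΩ.
Then V_out = V_supply · 7.268/(7.709 + 7.268) = 16.94 V.

V_out ≈ 16.9 V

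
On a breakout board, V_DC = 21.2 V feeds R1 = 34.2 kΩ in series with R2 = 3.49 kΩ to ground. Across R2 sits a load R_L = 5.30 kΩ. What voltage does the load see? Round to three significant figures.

R2 ‖ R_L = (3.49 × 5.30)/(3.49 + 5.30) = 2.104 kΩ.
Then V_out = V_DC · R2'/(R1 + R2') = 21.2 × 2.104/36.30 = 1.229 V.
(Unloaded it would be 1.96 V; the load pulls it down.)

V_out ≈ 1.23 V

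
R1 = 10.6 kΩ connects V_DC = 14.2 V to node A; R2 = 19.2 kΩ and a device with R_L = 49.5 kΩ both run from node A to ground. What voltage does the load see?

V_out ≈ 8.04 V

The load sits in parallel with R2, giving an effective lower resistance R2' = R2·R_L/(R2+R_L) = 13.83 kΩ.
Then V_out = V_DC · R2'/(R1 + R2') = 14.2 × 13.83/24.43 = 8.040 V.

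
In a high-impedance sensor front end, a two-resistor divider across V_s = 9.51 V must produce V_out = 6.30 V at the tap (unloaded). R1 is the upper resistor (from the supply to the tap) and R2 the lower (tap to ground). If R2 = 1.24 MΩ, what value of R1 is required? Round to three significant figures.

R1 ≈ 0.632 MΩ

V_out/V_s = R2/(R1+R2) = 0.6625.
R1 = R2·(1/k − 1) = 1.24 × 0.5095 = 0.6318 MΩ.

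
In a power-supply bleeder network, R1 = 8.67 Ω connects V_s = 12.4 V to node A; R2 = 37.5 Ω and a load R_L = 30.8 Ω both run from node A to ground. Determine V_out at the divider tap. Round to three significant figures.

The load sits in parallel with R2, giving an effective lower resistance R2' = R2·R_L/(R2+R_L) = 16.91 Ω.
Voltage divider with the loaded lower leg: V_out = 12.4 × 16.91/(8.67 + 16.91) = 12.4 × 0.6611 = 8.197 V.

V_out ≈ 8.20 V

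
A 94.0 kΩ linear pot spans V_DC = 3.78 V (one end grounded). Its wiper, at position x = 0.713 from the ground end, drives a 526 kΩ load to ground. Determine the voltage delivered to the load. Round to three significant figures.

The pot divides into 26.98 kΩ above the wiper and 67.02 kΩ below.
R_L loads the lower segment: effective lower R = 59.45 kΩ.
Loaded-divider output: V_out = 3.78 × 0.6878 = 2.600 V.
(Unloaded: V_out = x·V_DC = 2.70 V.)

V_out ≈ 2.60 V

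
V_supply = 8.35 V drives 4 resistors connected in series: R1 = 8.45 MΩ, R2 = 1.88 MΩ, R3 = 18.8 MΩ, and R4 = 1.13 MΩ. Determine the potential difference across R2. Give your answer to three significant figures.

Series total: ΣR = 8.45 + 1.88 + 18.8 + 1.13 = 30.26 MΩ.
By the voltage-divider rule, V = 8.35 × 1.880/30.26 = 0.5188 V.

V ≈ 0.519 V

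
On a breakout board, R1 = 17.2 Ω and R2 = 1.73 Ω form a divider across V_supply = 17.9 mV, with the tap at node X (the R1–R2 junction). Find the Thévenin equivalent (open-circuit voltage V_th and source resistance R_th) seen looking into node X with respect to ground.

V_th ≈ 1.64 mV, R_th ≈ 1.57 Ω

V_th is the unloaded tap voltage: V_supply · R2/(R1+R2) = 17.9 × 0.09139 = 1.636 mV.
With V_supply suppressed (replaced by a short), R_th = R1 ‖ R2 = (17.20 × 1.73)/(17.20 + 1.73) = 1.572 Ω.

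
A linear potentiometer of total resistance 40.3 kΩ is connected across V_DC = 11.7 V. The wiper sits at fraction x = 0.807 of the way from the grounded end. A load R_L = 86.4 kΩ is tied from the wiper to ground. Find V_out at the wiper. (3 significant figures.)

V_out ≈ 8.80 V

Split the track: R_lower = x·R_p = 32.52 kΩ, R_upper = (1−x)·R_p = 7.778 kΩ.
R_L loads the lower segment: effective lower R = 23.63 kΩ.
Then V_out = V_DC · 23.63/(7.778 + 23.63) = 8.802 V.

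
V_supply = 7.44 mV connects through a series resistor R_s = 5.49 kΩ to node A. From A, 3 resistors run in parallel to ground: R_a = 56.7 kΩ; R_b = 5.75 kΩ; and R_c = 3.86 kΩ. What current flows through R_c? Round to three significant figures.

I ≈ 0.555 µA

Equivalent of the parallel group: R_p = 2.219 kΩ.
Node voltage V_A = V_supply · R_p/(R_s + R_p) = 7.44 × 0.2879 = 2.142 mV.
Branch current I = V_A/R_c = 2.142/3.86 = 0.5548 µA.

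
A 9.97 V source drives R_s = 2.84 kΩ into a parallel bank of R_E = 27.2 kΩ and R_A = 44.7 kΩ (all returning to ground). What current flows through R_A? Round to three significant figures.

Equivalent of the parallel group: R_p = 16.91 kΩ.
V_A = 9.97 × 16.91/19.75 = 8.536 V.
I(R_A) = V_A / R_A = 8.536/44.7 = 0.1910 mA.

I ≈ 0.191 mA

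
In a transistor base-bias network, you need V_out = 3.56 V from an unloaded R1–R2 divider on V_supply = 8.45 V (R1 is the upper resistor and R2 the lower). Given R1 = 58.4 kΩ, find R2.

Required fraction k = V_out/V_supply = 0.4213.
R2 = R1 · 0.4213/(1 − 0.4213) = 42.52 kΩ.

R2 ≈ 42.5 kΩ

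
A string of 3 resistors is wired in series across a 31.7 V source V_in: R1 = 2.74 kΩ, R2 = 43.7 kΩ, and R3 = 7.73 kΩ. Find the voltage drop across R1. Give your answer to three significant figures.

Series total: ΣR = 2.74 + 43.7 + 7.73 = 54.17 kΩ.
By the voltage-divider rule, V = 31.7 × 2.740/54.17 = 1.603 V.

V ≈ 1.60 V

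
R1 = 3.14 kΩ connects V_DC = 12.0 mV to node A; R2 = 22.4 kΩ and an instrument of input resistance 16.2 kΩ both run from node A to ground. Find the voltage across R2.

R2 ‖ R_L = (22.4 × 16.2)/(22.4 + 16.2) = 9.401 kΩ.
Now apply the divider: V_out = 12.0 × 0.7496 = 8.995 mV.

V_out ≈ 9.00 mV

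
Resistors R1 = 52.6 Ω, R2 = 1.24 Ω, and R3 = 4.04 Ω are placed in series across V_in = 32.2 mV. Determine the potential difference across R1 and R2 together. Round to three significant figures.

V ≈ 30.0 mV

Series total: ΣR = 52.6 + 1.24 + 4.04 = 57.88 Ω.
R_{R1..R2} = 52.6 + 1.24 = 53.84 Ω.
Voltage divider: V = V_in · (53.84 / 57.88) = 32.2 × 0.9302 = 29.95 mV.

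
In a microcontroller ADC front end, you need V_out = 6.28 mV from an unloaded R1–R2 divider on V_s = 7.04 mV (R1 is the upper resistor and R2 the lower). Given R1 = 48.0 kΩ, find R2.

The divider ratio is R2/(R1+R2) = 6.28/7.04 = 0.8920.
R2 = R1 · 0.8920/(1 − 0.8920) = 396.6 kΩ.

R2 ≈ 397 kΩ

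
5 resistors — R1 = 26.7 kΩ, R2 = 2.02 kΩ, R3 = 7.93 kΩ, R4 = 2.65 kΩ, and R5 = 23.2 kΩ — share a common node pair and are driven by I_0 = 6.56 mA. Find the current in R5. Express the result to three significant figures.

I ≈ 0.262 mA

Total conductance ΣG = 1/26.7 + 1/2.02 + 1/7.93 + 1/2.65 + 1/23.2 = 1.079 (units of 1/kΩ).
Current divider: I(R5) = I_0 · G_k/ΣG = 6.56 × (0.04310/1.079) = 6.56 × 0.03995 = 0.2620 mA.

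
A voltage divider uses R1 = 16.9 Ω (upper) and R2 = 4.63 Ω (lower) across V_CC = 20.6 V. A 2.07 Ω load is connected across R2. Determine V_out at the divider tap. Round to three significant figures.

First combine the lower leg with the load: R2 ‖ R_L = 1.430 Ω.
Then V_out = V_CC · R2'/(R1 + R2') = 20.6 × 1.430/18.33 = 1.608 V.

V_out ≈ 1.61 V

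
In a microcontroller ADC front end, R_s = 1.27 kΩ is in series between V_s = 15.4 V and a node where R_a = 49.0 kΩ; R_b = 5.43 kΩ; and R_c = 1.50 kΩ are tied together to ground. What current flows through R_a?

I ≈ 0.149 mA

Combine the parallel branches: R_p = (1/49.0 + 1/5.43 + 1/1.50)⁻¹ = 1.148 kΩ.
V_A by voltage divider: V_A = 15.4 × 1.148/(1.27 + 1.148) = 7.311 V.
Branch current I = V_A/R_a = 7.311/49.0 = 0.1492 mA.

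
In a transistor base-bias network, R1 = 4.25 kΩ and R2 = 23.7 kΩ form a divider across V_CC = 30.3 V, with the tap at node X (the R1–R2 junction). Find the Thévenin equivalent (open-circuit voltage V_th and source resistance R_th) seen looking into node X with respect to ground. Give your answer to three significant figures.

V_th ≈ 25.7 V, R_th ≈ 3.60 kΩ

With X open, the divider is unloaded: V_th = 30.3 × 23.7/27.95 = 25.69 V.
Looking into X with the source shorted: R_th = R1·R2/(R1+R2) = 4.250 × 23.7/27.95 = 3.604 kΩ.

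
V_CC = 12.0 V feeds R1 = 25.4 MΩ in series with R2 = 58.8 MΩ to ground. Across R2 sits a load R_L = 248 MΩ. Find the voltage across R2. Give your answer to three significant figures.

The load sits in parallel with R2, giving an effective lower resistance R2' = R2·R_L/(R2+R_L) = 47.53 MΩ.
Voltage divider with the loaded lower leg: V_out = 12.0 × 47.53/(25.4 + 47.53) = 12.0 × 0.6517 = 7.821 V.

V_out ≈ 7.82 V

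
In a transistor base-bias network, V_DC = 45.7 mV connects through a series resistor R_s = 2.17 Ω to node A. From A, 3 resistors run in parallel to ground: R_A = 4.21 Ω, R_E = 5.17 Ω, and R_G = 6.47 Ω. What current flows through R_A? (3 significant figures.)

Parallel bank: R_p = 1/(1/4.21 + 1/5.17 + 1/6.47) = 1.708 Ω.
V_A = 45.7 × 1.708/3.878 = 20.13 mV.
I(R_A) = V_A / R_A = 20.13/4.21 = 4.781 mA.

I ≈ 4.78 mA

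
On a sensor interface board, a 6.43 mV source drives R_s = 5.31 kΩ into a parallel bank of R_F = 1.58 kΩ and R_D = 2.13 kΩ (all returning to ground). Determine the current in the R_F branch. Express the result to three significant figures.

Parallel bank: R_p = 1/(1/1.58 + 1/2.13) = 0.9071 kΩ.
V_A = 6.43 × 0.9071/6.217 = 0.9382 mV.
Branch current I = V_A/R_F = 0.9382/1.58 = 0.5938 µA.

I ≈ 0.594 µA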